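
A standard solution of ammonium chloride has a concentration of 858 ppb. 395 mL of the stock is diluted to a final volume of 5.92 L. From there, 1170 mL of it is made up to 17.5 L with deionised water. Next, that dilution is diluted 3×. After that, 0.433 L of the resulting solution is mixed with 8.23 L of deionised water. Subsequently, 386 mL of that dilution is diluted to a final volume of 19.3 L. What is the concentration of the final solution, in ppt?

1.28 ppt

Overall dilution factor = 14.99 × 14.96 × 3 × 20.01 × 50 = 6.73 × 10⁵.
858 ppb / 6.73 × 10⁵ = 1.28 × 10⁻³ ppb = 1.28 ppt.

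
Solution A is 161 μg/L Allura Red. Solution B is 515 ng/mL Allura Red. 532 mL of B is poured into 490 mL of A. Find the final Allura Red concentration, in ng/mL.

C_B = 515 ng/mL = 515 μg/L.
C_mix = (C_A·V_A + C_B·V_B)/(V_A + V_B) = (161×490 + 515×532) / 1022 = 345 μg/L = 345 ng/mL.

345 ng/mL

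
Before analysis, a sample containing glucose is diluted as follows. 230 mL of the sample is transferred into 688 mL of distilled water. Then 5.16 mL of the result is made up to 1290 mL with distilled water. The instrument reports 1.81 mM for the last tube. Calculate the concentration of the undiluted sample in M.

1.81 M

Overall dilution factor = 3.991 × 250 = 998.
Original = 1.81 mM × 998 = 1806 mM = 1.81 M.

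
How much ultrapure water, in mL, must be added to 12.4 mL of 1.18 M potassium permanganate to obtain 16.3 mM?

16.3 mM = 0.0163 M.
V₂ = C₁V₁/C₂ = 1.18 × 12.4 / 0.0163 = 898 mL.
Diluent to add = V₂ − V₁ = 898 − 12.4 = 885 mL.

885 mL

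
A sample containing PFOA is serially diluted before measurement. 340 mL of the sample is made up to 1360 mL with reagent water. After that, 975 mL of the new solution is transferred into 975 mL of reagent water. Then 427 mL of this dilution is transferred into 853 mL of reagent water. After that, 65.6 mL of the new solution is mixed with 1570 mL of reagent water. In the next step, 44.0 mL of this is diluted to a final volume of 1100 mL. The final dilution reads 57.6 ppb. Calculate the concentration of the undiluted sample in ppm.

861 ppm

Overall dilution factor = 4 × 2 × 2.998 × 24.93 × 25 = 1.49 × 10⁴.
Original = 57.6 ppb × 1.49 × 10⁴ = 8.61 × 10⁵ ppb = 861 ppm.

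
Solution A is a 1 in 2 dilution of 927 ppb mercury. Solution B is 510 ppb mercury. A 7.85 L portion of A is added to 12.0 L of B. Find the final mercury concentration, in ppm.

C_A = 927 ppb / 2 = 464 ppb.
C_mix = (C_A·V_A + C_B·V_B)/(V_A + V_B) = (464×7.85 + 510×12.0) / 19.85 = 492 ppb = 0.492 ppm.

0.492 ppm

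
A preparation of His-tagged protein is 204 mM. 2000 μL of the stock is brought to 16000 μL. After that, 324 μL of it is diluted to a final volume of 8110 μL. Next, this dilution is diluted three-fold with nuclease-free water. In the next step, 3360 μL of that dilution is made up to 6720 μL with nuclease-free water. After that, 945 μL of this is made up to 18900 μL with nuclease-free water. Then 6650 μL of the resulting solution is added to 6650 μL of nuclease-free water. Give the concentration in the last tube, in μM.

Overall dilution factor = 8 × 25.03 × 3 × 2 × 20 × 2 = 4.81 × 10⁴.
204 mM / 4.81 × 10⁴ = 4.24 × 10⁻³ mM = 4.24 μM.

4.24 μM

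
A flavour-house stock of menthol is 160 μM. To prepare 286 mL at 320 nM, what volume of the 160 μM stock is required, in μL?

320 nM = 0.320 μM.
V₁ = C₂V₂/C₁ = 0.320 × 286 / 160 = 0.572 mL = 572 μL.

572 μL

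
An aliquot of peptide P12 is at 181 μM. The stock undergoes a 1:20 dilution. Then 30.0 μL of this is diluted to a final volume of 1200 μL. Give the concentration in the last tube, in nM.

Overall dilution factor = 20 × 40 = 800.
181 μM / 800 = 0.226 μM = 226 nM.

226 nM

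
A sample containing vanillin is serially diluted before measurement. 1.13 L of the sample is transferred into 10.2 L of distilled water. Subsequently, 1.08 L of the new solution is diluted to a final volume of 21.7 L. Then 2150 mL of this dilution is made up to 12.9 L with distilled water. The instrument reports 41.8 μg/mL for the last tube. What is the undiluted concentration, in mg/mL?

Overall dilution factor = 10.03 × 20.09 × 6 = 1209.
Original = 41.8 μg/mL × 1209 = 5.05 × 10⁴ μg/mL = 50.5 mg/mL.

50.5 mg/mL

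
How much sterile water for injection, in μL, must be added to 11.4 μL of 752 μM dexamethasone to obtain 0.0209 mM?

399 μL

0.0209 mM = 20.9 μM.
V₂ = C₁V₁/C₂ = 752 × 11.4 / 20.9 = 410 μL.
Diluent to add = V₂ − V₁ = 410 − 11.4 = 399 μL.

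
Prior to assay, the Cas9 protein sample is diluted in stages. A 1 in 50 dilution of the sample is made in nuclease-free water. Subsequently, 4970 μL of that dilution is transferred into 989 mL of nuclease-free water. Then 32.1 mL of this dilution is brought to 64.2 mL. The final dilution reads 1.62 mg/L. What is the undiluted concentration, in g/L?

Overall dilution factor = 50 × 200.0 × 2 = 2.00 × 10⁴.
Original = 1.62 mg/L × 2.00 × 10⁴ = 3.24 × 10⁴ mg/L = 32.4 g/L.

32.4 g/L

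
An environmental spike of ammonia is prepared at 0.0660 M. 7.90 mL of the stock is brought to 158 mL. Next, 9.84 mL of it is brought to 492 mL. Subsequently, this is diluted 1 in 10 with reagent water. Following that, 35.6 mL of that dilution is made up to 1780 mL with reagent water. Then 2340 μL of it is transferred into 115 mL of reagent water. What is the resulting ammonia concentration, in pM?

Overall dilution factor = 20 × 50 × 10 × 50 × 50.15 = 2.51 × 10⁷.
0.0660 M / 2.51 × 10⁷ = 2.63 × 10⁻⁹ M = 2630 pM.

2630 pM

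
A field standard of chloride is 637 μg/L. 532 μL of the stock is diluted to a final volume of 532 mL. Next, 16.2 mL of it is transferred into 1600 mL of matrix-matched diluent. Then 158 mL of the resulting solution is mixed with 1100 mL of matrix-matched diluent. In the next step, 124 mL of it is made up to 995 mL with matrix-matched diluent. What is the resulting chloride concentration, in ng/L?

Overall dilution factor = 1000 × 99.77 × 7.962 × 8.024 = 6.37 × 10⁶.
637 μg/L / 6.37 × 10⁶ = 9.99 × 10⁻⁵ μg/L = 0.0999 ng/L.

0.0999 ng/L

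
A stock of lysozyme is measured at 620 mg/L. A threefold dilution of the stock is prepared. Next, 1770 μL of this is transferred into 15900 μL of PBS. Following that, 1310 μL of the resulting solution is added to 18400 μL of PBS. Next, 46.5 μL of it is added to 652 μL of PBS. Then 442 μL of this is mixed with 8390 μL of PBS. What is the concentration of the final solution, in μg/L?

Overall dilution factor = 3 × 9.983 × 15.05 × 15.02 × 19.98 = 1.35 × 10⁵.
620 mg/L / 1.35 × 10⁵ = 4.58 × 10⁻³ mg/L = 4.58 μg/L.

4.58 μg/L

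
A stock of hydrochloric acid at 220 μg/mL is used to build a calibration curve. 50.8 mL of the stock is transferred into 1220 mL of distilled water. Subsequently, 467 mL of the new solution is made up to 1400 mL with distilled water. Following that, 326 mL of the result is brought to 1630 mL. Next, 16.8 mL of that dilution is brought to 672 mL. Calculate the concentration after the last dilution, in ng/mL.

14.7 ng/mL

Overall dilution factor = 25.02 × 2.998 × 5 × 40 = 1.50 × 10⁴.
220 μg/mL / 1.50 × 10⁴ = 0.0147 μg/mL = 14.7 ng/mL.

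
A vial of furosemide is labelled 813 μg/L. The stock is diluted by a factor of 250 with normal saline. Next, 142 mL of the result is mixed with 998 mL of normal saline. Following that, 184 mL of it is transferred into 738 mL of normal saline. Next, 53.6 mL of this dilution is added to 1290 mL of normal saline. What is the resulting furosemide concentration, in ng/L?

Overall dilution factor = 250 × 8.028 × 5.011 × 25.07 = 2.52 × 10⁵.
813 μg/L / 2.52 × 10⁵ = 3.22 × 10⁻³ μg/L = 3.22 ng/L.

3.22 ng/L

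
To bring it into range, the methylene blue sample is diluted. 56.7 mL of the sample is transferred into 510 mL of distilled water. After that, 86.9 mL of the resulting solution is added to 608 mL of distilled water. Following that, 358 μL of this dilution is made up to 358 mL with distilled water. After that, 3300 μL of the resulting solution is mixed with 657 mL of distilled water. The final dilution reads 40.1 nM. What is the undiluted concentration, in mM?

Overall dilution factor = 9.995 × 7.997 × 1000 × 200.1 = 1.60 × 10⁷.
Original = 40.1 nM × 1.60 × 10⁷ = 6.41 × 10⁸ nM = 641 mM.

641 mM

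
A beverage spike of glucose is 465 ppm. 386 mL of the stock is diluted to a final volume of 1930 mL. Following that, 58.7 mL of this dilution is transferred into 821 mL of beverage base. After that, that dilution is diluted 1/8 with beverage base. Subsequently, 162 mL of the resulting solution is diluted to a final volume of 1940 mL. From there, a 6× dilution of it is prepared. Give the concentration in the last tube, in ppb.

10.8 ppb

Overall dilution factor = 5 × 14.99 × 8 × 11.98 × 6 = 4.31 × 10⁴.
465 ppm / 4.31 × 10⁴ = 0.0108 ppm = 10.8 ppb.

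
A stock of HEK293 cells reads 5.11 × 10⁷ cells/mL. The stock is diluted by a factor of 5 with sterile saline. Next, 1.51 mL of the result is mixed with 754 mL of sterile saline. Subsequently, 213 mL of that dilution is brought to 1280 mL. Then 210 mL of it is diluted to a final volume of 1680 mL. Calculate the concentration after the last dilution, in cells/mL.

425 cells/mL

Overall dilution factor = 5 × 500.3 × 6.009 × 8 = 1.20 × 10⁵.
5.11 × 10⁷ cells/mL / 1.20 × 10⁵ = 425 cells/mL.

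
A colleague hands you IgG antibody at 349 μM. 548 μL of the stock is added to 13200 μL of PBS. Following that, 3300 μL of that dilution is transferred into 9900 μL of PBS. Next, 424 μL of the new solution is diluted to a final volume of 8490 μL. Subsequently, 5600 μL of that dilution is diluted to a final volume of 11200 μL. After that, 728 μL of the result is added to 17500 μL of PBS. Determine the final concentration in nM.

Overall dilution factor = 25.09 × 4 × 20.02 × 2 × 25.04 = 1.01 × 10⁵.
349 μM / 1.01 × 10⁵ = 3.47 × 10⁻³ μM = 3.47 nM.

3.47 nM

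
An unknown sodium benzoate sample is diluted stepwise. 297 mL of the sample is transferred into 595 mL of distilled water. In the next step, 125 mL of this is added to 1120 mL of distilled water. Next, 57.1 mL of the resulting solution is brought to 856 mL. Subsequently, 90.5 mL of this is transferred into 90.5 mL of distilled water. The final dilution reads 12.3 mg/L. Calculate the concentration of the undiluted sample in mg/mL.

Overall dilution factor = 3.003 × 9.960 × 14.99 × 2 = 897.
Original = 12.3 mg/L × 897 = 1.10 × 10⁴ mg/L = 11.0 mg/mL.

11.0 mg/mL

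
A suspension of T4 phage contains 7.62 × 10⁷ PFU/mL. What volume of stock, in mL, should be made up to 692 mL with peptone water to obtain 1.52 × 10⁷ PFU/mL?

138 mL

V₁ = C₂V₂/C₁ = 1.52 × 10⁷ × 692 / 7.62 × 10⁷ = 138 mL.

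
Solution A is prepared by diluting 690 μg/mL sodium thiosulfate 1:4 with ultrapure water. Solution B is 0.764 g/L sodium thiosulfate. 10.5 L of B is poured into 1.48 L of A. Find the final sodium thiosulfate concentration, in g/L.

C_A = 690 μg/mL / 4 = 172 μg/mL.
C_B = 0.764 g/L = 764 μg/mL.
C_mix = (C_A·V_A + C_B·V_B)/(V_A + V_B) = (172×1.48 + 764×10.5) / 11.98 = 691 μg/mL = 0.691 g/L.

0.691 g/L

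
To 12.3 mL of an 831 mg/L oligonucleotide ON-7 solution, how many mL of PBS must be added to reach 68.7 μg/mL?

68.7 μg/mL = 68.7 mg/L.
V₂ = C₁V₁/C₂ = 831 × 12.3 / 68.7 = 149 mL.
Diluent to add = V₂ − V₁ = 149 − 12.3 = 136 mL.

136 mL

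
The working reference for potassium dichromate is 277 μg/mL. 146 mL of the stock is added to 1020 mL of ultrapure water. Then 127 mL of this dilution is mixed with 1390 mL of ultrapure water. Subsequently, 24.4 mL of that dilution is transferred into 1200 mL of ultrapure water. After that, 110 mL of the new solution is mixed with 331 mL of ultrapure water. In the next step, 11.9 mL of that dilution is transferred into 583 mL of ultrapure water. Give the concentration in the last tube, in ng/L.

289 ng/L

Overall dilution factor = 7.986 × 11.94 × 50.18 × 4.009 × 49.99 = 9.59 × 10⁵.
277 μg/mL / 9.59 × 10⁵ = 2.89 × 10⁻⁴ μg/mL = 289 ng/L.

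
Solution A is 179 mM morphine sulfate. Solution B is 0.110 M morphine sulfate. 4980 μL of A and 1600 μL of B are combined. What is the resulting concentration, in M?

0.162 M

C_B = 0.110 M = 110 mM.
C_mix = (C_A·V_A + C_B·V_B)/(V_A + V_B) = (179×4980 + 110×1600) / 6580 = 162 mM = 0.162 M.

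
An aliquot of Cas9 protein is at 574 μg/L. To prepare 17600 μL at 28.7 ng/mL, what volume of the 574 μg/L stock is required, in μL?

28.7 ng/mL = 28.7 μg/L.
V₁ = C₂V₂/C₁ = 28.7 × 17600 / 574 = 880 μL.

880 μL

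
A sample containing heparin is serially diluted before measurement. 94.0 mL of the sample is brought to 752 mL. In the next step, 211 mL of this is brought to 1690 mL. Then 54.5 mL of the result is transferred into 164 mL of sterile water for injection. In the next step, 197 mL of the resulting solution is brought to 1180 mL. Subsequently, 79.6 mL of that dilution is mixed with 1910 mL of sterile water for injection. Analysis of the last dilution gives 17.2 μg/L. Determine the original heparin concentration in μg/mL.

Overall dilution factor = 8 × 8.009 × 4.009 × 5.990 × 24.99 = 3.85 × 10⁴.
Original = 17.2 μg/L × 3.85 × 10⁴ = 6.62 × 10⁵ μg/L = 662 μg/mL.

662 μg/mL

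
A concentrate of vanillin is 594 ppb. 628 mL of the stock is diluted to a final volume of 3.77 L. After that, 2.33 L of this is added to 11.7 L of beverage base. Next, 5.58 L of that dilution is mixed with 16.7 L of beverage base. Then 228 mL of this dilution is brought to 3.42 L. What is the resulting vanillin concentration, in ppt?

Overall dilution factor = 6.003 × 6.021 × 3.993 × 15 = 2165.
594 ppb / 2165 = 0.274 ppb = 274 ppt.

274 ppt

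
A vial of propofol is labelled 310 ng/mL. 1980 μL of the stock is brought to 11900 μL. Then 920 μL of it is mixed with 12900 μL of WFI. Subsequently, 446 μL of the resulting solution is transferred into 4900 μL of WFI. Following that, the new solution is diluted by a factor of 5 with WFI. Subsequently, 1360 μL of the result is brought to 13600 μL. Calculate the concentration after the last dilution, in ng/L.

Overall dilution factor = 6.010 × 15.02 × 11.99 × 5 × 10 = 5.41 × 10⁴.
310 ng/mL / 5.41 × 10⁴ = 5.73 × 10⁻³ ng/mL = 5.73 ng/L.

5.73 ng/L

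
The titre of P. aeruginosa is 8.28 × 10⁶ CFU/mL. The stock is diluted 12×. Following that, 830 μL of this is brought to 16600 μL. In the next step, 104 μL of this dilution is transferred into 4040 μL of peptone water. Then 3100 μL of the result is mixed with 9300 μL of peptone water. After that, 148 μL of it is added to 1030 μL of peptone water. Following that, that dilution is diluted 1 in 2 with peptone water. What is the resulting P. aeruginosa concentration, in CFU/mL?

13.6 CFU/mL

Overall dilution factor = 12 × 20 × 39.85 × 4 × 7.959 × 2 = 6.09 × 10⁵.
8.28 × 10⁶ CFU/mL / 6.09 × 10⁵ = 13.6 CFU/mL.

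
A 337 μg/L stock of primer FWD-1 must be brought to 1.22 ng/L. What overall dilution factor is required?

2.76 × 10⁵

Factor = C₀/C_target = 337 μg/L / 1.22 ng/L = 2.76 × 10⁵.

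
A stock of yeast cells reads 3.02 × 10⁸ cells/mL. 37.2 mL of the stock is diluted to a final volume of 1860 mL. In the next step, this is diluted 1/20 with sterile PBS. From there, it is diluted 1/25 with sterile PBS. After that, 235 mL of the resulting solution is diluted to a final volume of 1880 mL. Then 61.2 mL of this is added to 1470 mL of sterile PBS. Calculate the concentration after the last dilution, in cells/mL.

60.4 cells/mL

Overall dilution factor = 50 × 20 × 25 × 8 × 25.02 = 5.00 × 10⁶.
3.02 × 10⁸ cells/mL / 5.00 × 10⁶ = 60.4 cells/mL.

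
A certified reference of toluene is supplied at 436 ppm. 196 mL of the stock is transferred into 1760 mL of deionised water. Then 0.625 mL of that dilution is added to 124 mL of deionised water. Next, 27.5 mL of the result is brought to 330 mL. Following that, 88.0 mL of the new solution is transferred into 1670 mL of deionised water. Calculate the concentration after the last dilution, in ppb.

0.914 ppb

Overall dilution factor = 9.980 × 199.4 × 12 × 19.98 = 4.77 × 10⁵.
436 ppm / 4.77 × 10⁵ = 9.14 × 10⁻⁴ ppm = 0.914 ppb.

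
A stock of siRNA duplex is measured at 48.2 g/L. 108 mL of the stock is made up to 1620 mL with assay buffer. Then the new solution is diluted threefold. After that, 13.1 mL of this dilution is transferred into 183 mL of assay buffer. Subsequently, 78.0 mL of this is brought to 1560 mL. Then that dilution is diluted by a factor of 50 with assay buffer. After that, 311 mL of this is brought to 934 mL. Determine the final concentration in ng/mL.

23.8 ng/mL

Overall dilution factor = 15 × 3 × 14.97 × 20 × 50 × 3.003 = 2.02 × 10⁶.
48.2 g/L / 2.02 × 10⁶ = 2.38 × 10⁻⁵ g/L = 23.8 ng/mL.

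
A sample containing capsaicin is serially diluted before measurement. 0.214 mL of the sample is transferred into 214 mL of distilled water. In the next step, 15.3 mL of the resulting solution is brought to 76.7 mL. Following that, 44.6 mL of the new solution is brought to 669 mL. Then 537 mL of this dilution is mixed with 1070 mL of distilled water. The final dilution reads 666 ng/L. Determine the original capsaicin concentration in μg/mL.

Overall dilution factor = 1001 × 5.013 × 15 × 2.993 = 2.25 × 10⁵.
Original = 666 ng/L × 2.25 × 10⁵ = 1.50 × 10⁸ ng/L = 150 μg/mL.

150 μg/mL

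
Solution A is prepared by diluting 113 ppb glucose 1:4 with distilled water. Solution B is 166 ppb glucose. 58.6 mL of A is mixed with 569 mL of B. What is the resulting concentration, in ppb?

C_A = 113 ppb / 4 = 28.2 ppb.
C_mix = (C_A·V_A + C_B·V_B)/(V_A + V_B) = (28.2×58.6 + 166×569) / 627.6 = 153 ppb.

153 ppb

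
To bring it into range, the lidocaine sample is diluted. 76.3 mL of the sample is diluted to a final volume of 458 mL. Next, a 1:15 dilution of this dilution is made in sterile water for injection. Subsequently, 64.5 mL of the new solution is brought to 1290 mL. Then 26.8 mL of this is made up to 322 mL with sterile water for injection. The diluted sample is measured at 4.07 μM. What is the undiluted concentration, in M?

0.0881 M

Overall dilution factor = 6.003 × 15 × 20 × 12.01 = 2.16 × 10⁴.
Original = 4.07 μM × 2.16 × 10⁴ = 8.81 × 10⁴ μM = 0.0881 M.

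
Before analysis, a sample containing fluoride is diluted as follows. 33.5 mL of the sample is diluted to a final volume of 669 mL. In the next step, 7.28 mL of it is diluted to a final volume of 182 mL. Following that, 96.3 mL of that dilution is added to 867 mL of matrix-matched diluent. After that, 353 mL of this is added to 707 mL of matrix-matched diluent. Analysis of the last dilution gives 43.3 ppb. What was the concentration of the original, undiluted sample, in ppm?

649 ppm

Overall dilution factor = 19.97 × 25 × 10.00 × 3.003 = 1.50 × 10⁴.
Original = 43.3 ppb × 1.50 × 10⁴ = 6.49 × 10⁵ ppb = 649 ppm.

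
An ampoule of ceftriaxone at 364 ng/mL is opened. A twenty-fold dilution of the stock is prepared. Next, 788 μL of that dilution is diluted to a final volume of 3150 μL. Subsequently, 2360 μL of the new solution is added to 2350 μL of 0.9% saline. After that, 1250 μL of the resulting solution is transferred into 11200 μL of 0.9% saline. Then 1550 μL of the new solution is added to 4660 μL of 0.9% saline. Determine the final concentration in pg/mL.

Overall dilution factor = 20 × 3.997 × 1.996 × 9.960 × 4.006 = 6367.
364 ng/mL / 6367 = 0.0572 ng/mL = 57.2 pg/mL.

57.2 pg/mL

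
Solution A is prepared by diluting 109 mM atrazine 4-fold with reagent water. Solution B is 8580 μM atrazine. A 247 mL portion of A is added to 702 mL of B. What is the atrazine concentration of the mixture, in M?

0.0134 M

C_A = 109 mM / 4 = 27.2 mM.
C_B = 8580 μM = 8.58 mM.
C_mix = (C_A·V_A + C_B·V_B)/(V_A + V_B) = (27.2×247 + 8.58×702) / 949.0 = 13.4 mM = 0.0134 M.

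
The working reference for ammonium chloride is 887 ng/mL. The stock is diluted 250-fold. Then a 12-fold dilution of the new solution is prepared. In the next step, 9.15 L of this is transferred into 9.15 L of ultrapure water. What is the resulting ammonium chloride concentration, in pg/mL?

148 pg/mL

Overall dilution factor = 250 × 12 × 2 = 6000.
887 ng/mL / 6000 = 0.148 ng/mL = 148 pg/mL.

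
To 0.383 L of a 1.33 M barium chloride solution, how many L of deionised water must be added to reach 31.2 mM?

15.9 L

31.2 mM = 0.0312 M.
V₂ = C₁V₁/C₂ = 1.33 × 0.383 / 0.0312 = 16.3 L.
Diluent to add = V₂ − V₁ = 16.3 − 0.383 = 15.9 L.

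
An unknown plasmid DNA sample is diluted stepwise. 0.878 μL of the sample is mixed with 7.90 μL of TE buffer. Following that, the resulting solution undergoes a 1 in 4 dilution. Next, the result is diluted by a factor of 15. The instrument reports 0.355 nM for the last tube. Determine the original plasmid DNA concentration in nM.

213 nM

Overall dilution factor = 9.998 × 4 × 15 = 600.
Original = 0.355 nM × 600 = 213 nM.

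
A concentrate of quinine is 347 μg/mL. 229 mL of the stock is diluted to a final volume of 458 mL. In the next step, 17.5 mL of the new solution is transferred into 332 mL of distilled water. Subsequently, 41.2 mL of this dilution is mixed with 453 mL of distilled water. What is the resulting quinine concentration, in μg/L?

724 μg/L

Overall dilution factor = 2 × 19.97 × 12.00 = 479.
347 μg/mL / 479 = 0.724 μg/mL = 724 μg/L.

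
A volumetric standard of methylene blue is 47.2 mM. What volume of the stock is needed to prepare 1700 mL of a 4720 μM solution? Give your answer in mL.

170 mL

4720 μM = 4.72 mM.
V₁ = C₂V₂/C₁ = 4.72 × 1700 / 47.2 = 170 mL.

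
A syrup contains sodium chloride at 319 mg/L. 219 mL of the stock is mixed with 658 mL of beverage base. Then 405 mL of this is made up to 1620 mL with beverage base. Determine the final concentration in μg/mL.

19.9 μg/mL

Overall dilution factor = 4.005 × 4 = 16.0.
319 mg/L / 16.0 = 19.9 mg/L = 19.9 μg/mL.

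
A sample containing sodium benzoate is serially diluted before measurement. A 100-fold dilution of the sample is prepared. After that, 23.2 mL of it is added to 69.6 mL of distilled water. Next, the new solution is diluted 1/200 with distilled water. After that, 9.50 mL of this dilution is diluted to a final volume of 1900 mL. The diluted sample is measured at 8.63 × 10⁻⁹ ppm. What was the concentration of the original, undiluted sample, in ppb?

138 ppb

Overall dilution factor = 100 × 4 × 200 × 200 = 1.60 × 10⁷.
Original = 8.63 × 10⁻⁹ ppm × 1.60 × 10⁷ = 0.138 ppm = 138 ppb.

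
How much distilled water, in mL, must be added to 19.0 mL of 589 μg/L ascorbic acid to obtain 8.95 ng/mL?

1230 mL

8.95 ng/mL = 8.95 μg/L.
V₂ = C₁V₁/C₂ = 589 × 19.0 / 8.95 = 1250 mL.
Diluent to add = V₂ − V₁ = 1250 − 19.0 = 1230 mL.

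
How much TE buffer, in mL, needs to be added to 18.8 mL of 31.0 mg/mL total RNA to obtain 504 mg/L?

504 mg/L = 0.504 mg/mL.
V₂ = C₁V₁/C₂ = 31.0 × 18.8 / 0.504 = 1156 mL.
Diluent to add = V₂ − V₁ = 1156 − 18.8 = 1140 mL.

1140 mL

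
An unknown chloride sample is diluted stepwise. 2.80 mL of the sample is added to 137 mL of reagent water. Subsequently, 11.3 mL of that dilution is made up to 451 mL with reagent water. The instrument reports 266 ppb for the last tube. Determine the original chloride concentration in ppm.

530 ppm

Overall dilution factor = 49.93 × 39.91 = 1993.
Original = 266 ppb × 1993 = 5.30 × 10⁵ ppb = 530 ppm.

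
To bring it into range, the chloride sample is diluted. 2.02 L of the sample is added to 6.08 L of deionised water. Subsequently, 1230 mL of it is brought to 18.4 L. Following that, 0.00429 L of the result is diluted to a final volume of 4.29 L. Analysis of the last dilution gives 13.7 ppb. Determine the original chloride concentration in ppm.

822 ppm

Overall dilution factor = 4.010 × 14.96 × 1000 = 6.00 × 10⁴.
Original = 13.7 ppb × 6.00 × 10⁴ = 8.22 × 10⁵ ppb = 822 ppm.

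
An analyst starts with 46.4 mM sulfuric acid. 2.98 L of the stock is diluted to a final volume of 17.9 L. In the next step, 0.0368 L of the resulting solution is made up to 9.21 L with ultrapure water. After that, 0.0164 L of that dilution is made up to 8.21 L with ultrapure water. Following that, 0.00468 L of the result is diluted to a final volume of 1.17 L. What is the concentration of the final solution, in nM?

Overall dilution factor = 6.007 × 250.3 × 500.6 × 250 = 1.88 × 10⁸.
46.4 mM / 1.88 × 10⁸ = 2.47 × 10⁻⁷ mM = 0.247 nM.

0.247 nM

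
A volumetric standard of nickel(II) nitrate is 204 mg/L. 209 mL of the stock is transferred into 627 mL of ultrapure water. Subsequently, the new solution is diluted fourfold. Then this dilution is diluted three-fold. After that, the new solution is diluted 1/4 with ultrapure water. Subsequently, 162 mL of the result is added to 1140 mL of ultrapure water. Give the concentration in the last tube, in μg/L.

Overall dilution factor = 4 × 4 × 3 × 4 × 8.037 = 1543.
204 mg/L / 1543 = 0.132 mg/L = 132 μg/L.

132 μg/L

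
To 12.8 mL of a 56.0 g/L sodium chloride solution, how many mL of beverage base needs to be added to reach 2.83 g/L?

V₂ = C₁V₁/C₂ = 56.0 × 12.8 / 2.83 = 253 mL.
Diluent to add = V₂ − V₁ = 253 − 12.8 = 240 mL.

240 mL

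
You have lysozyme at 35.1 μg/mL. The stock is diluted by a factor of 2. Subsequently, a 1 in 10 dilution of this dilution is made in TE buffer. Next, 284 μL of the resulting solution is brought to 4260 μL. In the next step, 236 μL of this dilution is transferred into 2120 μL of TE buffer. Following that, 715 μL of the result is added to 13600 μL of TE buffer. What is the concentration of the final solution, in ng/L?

Overall dilution factor = 2 × 10 × 15 × 9.983 × 20.02 = 6.00 × 10⁴.
35.1 μg/mL / 6.00 × 10⁴ = 5.85 × 10⁻⁴ μg/mL = 585 ng/L.

585 ng/L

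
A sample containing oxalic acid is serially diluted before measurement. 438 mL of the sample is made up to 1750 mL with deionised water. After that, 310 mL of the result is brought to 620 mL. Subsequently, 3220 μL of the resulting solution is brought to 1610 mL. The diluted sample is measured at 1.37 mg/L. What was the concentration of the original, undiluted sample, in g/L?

Overall dilution factor = 3.995 × 2 × 500 = 3995.
Original = 1.37 mg/L × 3995 = 5474 mg/L = 5.47 g/L.

5.47 g/L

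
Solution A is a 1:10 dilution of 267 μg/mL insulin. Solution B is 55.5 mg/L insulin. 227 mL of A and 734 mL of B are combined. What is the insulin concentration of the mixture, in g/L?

C_A = 267 μg/mL / 10 = 26.7 μg/mL.
C_B = 55.5 mg/L = 55.5 μg/mL.
C_mix = (C_A·V_A + C_B·V_B)/(V_A + V_B) = (26.7×227 + 55.5×734) / 961.0 = 48.7 μg/mL = 0.0487 g/L.

0.0487 g/L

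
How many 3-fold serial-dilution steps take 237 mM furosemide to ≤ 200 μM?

Need 3ⁿ ≥ 1185, so n ≥ log(1185)/log(3) = 6.44.
Minimum whole steps: n = 7.

7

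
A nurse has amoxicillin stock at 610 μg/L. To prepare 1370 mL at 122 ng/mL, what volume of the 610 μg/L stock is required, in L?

122 ng/mL = 122 μg/L.
V₁ = C₂V₂/C₁ = 122 × 1370 / 610 = 274 mL = 0.274 L.

0.274 L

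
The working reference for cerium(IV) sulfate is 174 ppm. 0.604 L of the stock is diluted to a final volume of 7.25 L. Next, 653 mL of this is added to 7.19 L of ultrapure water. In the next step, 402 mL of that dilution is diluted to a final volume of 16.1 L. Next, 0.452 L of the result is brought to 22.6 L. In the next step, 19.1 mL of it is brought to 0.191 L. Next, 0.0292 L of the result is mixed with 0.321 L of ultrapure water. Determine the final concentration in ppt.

Overall dilution factor = 12.00 × 12.01 × 40.05 × 50 × 10 × 11.99 = 3.46 × 10⁷.
174 ppm / 3.46 × 10⁷ = 5.03 × 10⁻⁶ ppm = 5.03 ppt.

5.03 ppt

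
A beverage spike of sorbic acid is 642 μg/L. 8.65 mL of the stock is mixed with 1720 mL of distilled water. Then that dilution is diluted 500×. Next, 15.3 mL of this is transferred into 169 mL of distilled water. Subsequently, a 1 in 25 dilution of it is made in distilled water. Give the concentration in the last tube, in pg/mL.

0.0213 pg/mL

Overall dilution factor = 199.8 × 500 × 12.05 × 25 = 3.01 × 10⁷.
642 μg/L / 3.01 × 10⁷ = 2.13 × 10⁻⁵ μg/L = 0.0213 pg/mL.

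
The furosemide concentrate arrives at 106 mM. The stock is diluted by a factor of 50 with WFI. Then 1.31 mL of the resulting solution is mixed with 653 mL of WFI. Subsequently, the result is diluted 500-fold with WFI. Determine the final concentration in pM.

8490 pM

Overall dilution factor = 50 × 499.5 × 500 = 1.25 × 10⁷.
106 mM / 1.25 × 10⁷ = 8.49 × 10⁻⁶ mM = 8490 pM.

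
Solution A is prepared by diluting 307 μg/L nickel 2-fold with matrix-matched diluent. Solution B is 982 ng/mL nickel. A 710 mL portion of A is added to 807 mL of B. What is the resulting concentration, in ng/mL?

594 ng/mL

C_A = 307 μg/L / 2 = 154 μg/L.
C_B = 982 ng/mL = 982 μg/L.
C_mix = (C_A·V_A + C_B·V_B)/(V_A + V_B) = (154×710 + 982×807) / 1517 = 594 μg/L = 594 ng/mL.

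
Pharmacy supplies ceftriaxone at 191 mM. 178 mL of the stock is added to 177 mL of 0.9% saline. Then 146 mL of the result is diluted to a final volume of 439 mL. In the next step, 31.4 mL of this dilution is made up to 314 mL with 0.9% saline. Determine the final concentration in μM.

3190 μM

Overall dilution factor = 1.994 × 3.007 × 10 = 60.0.
191 mM / 60.0 = 3.19 mM = 3190 μM.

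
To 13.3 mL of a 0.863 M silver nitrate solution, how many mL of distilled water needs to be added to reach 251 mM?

32.4 mL

251 mM = 0.251 M.
V₂ = C₁V₁/C₂ = 0.863 × 13.3 / 0.251 = 45.7 mL.
Diluent to add = V₂ − V₁ = 45.7 − 13.3 = 32.4 mL.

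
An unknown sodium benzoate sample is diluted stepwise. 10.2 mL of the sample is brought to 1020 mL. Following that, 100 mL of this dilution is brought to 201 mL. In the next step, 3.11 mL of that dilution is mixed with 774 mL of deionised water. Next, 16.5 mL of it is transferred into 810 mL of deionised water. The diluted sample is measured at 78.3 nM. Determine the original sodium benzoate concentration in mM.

197 mM

Overall dilution factor = 100 × 2.010 × 249.9 × 50.09 = 2.52 × 10⁶.
Original = 78.3 nM × 2.52 × 10⁶ = 1.97 × 10⁸ nM = 197 mM.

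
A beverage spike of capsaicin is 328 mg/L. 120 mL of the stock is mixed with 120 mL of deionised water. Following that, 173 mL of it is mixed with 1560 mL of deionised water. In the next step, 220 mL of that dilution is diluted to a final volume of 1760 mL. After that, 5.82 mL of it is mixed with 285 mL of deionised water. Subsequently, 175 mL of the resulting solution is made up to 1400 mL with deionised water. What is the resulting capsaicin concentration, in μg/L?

5.12 μg/L

Overall dilution factor = 2 × 10.02 × 8 × 49.97 × 8 = 6.41 × 10⁴.
328 mg/L / 6.41 × 10⁴ = 5.12 × 10⁻³ mg/L = 5.12 μg/L.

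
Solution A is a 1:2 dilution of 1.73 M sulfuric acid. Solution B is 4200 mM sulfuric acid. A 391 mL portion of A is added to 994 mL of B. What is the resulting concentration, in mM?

C_A = 1.73 M / 2 = 0.865 M.
C_B = 4200 mM = 4.20 M.
C_mix = (C_A·V_A + C_B·V_B)/(V_A + V_B) = (0.865×391 + 4.20×994) / 1385 = 3.26 M = 3260 mM.

3260 mM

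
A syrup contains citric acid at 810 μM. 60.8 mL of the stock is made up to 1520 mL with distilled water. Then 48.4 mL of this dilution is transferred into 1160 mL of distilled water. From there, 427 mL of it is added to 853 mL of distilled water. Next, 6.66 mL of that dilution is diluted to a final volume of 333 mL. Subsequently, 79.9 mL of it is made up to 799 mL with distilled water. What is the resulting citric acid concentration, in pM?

Overall dilution factor = 25 × 24.97 × 2.998 × 50 × 10 = 9.36 × 10⁵.
810 μM / 9.36 × 10⁵ = 8.66 × 10⁻⁴ μM = 866 pM.

866 pM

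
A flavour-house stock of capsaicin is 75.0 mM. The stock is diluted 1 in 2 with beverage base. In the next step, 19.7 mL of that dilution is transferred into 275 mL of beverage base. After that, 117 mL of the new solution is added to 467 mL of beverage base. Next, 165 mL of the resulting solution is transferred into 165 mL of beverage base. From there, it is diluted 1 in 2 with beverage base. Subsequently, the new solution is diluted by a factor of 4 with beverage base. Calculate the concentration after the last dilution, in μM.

31.4 μM

Overall dilution factor = 2 × 14.96 × 4.991 × 2 × 2 × 4 = 2389.
75.0 mM / 2389 = 0.0314 mM = 31.4 μM.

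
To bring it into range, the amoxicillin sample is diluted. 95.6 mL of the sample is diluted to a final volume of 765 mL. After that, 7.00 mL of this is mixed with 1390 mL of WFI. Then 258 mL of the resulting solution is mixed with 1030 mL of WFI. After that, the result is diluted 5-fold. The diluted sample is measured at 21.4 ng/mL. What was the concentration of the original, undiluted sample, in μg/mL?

853 μg/mL

Overall dilution factor = 8.002 × 199.6 × 4.992 × 5 = 3.99 × 10⁴.
Original = 21.4 ng/mL × 3.99 × 10⁴ = 8.53 × 10⁵ ng/mL = 853 μg/mL.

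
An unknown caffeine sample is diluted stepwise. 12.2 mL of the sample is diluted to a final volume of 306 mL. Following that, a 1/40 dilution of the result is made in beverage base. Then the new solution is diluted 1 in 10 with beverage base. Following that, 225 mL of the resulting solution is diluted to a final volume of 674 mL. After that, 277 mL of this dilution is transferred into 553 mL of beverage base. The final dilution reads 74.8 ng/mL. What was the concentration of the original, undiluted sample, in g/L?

Overall dilution factor = 25.08 × 40 × 10 × 2.996 × 2.996 = 9.01 × 10⁴.
Original = 74.8 ng/mL × 9.01 × 10⁴ = 6.74 × 10⁶ ng/mL = 6.74 g/L.

6.74 g/L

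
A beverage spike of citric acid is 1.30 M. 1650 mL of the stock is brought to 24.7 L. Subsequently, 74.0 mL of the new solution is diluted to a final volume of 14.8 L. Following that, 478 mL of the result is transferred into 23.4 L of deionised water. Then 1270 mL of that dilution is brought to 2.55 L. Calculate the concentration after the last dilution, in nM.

Overall dilution factor = 14.97 × 200 × 49.95 × 2.008 = 3.00 × 10⁵.
1.30 M / 3.00 × 10⁵ = 4.33 × 10⁻⁶ M = 4330 nM.

4330 nM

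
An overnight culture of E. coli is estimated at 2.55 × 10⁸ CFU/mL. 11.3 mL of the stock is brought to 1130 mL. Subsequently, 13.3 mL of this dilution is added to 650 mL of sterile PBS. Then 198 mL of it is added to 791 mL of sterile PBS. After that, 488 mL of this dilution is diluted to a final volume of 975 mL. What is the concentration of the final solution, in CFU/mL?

Overall dilution factor = 100 × 49.87 × 4.995 × 1.998 = 4.98 × 10⁴.
2.55 × 10⁸ CFU/mL / 4.98 × 10⁴ = 5120 CFU/mL.

5120 CFU/mL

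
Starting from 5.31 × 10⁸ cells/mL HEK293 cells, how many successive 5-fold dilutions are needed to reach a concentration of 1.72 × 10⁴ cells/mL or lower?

7

Need 5ⁿ ≥ 3.09 × 10⁴, so n ≥ log(3.09 × 10⁴)/log(5) = 6.42.
Minimum whole steps: n = 7.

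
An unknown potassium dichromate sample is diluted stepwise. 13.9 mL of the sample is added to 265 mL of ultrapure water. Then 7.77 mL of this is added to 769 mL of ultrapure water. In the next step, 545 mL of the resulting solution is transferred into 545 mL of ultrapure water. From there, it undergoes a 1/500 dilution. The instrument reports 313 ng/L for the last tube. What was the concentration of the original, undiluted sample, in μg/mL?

Overall dilution factor = 20.06 × 99.97 × 2 × 500 = 2.01 × 10⁶.
Original = 313 ng/L × 2.01 × 10⁶ = 6.28 × 10⁸ ng/L = 628 μg/mL.

628 μg/mL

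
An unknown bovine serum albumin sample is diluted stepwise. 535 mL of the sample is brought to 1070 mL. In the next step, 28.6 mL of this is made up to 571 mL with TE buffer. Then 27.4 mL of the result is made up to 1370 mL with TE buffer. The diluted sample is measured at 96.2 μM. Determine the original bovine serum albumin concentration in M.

Overall dilution factor = 2 × 19.97 × 50 = 1997.
Original = 96.2 μM × 1997 = 1.92 × 10⁵ μM = 0.192 M.

0.192 M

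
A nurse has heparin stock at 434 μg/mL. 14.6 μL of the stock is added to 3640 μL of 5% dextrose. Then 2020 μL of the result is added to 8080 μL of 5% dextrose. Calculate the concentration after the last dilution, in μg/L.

347 μg/L

Overall dilution factor = 250.3 × 5 = 1252.
434 μg/mL / 1252 = 0.347 μg/mL = 347 μg/L.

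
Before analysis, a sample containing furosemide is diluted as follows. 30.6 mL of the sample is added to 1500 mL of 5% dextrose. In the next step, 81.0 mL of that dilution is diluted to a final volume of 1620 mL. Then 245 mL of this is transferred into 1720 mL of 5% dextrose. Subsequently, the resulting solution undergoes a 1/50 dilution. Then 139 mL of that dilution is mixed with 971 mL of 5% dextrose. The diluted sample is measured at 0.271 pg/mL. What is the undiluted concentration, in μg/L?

868 μg/L

Overall dilution factor = 50.02 × 20 × 8.020 × 50 × 7.986 = 3.20 × 10⁶.
Original = 0.271 pg/mL × 3.20 × 10⁶ = 8.68 × 10⁵ pg/mL = 868 μg/L.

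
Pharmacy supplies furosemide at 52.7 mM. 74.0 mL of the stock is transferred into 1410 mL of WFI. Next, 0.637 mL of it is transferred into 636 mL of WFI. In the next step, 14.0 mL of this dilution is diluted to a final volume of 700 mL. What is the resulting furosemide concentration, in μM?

Overall dilution factor = 20.05 × 999.4 × 50 = 1.00 × 10⁶.
52.7 mM / 1.00 × 10⁶ = 5.26 × 10⁻⁵ mM = 0.0526 μM.

0.0526 μM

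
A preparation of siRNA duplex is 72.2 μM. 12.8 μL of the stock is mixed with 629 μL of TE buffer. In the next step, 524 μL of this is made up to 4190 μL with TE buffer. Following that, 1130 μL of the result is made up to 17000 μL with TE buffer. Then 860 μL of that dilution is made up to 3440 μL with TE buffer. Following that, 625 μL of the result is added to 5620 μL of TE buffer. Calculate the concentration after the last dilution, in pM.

Overall dilution factor = 50.14 × 7.996 × 15.04 × 4 × 9.992 = 2.41 × 10⁵.
72.2 μM / 2.41 × 10⁵ = 2.99 × 10⁻⁴ μM = 299 pM.

299 pM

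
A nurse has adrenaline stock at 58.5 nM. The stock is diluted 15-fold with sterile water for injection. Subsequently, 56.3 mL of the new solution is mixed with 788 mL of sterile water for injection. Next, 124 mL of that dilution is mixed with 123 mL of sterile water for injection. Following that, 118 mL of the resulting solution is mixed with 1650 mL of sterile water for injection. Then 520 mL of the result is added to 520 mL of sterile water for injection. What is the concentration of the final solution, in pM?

Overall dilution factor = 15 × 15.00 × 1.992 × 14.98 × 2 = 1.34 × 10⁴.
58.5 nM / 1.34 × 10⁴ = 4.36 × 10⁻³ nM = 4.36 pM.

4.36 pM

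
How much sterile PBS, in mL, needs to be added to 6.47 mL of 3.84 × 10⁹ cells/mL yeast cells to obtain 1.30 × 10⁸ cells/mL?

185 mL

V₂ = C₁V₁/C₂ = 3.84 × 10⁹ × 6.47 / 1.30 × 10⁸ = 191 mL.
Diluent to add = V₂ − V₁ = 191 − 6.47 = 185 mL.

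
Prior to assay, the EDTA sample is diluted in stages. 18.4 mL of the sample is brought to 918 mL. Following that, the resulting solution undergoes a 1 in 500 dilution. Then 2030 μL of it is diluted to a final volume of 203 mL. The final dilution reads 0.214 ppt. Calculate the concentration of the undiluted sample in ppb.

Overall dilution factor = 49.89 × 500 × 100 = 2.49 × 10⁶.
Original = 0.214 ppt × 2.49 × 10⁶ = 5.34 × 10⁵ ppt = 534 ppb.

534 ppb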